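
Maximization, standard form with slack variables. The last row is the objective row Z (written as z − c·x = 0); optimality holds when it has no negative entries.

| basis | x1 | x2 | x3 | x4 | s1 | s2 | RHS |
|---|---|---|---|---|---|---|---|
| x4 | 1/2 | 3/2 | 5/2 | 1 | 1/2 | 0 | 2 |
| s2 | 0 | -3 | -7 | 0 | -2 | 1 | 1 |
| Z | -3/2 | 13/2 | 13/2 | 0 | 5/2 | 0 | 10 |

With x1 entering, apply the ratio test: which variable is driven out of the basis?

x4

Column x1 entries and ratios — x4: 2/(1/2) = 4; s2: 0 ≤ 0, skip.
Smallest ratio is 4 in the row of x4, so x4 leaves.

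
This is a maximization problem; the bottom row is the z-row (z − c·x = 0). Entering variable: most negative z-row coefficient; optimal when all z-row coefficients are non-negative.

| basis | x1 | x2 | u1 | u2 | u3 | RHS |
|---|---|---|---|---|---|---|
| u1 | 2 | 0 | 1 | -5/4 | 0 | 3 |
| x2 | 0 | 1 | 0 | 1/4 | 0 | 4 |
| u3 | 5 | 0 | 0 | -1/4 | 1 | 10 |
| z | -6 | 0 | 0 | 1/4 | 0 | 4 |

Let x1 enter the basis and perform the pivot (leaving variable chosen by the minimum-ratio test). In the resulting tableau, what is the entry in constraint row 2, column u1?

0

Ratio test on column x1 — row 1: 3/2 = 3/2; row 2: entry 0 ≤ 0; row 3: 10/5 = 2. Minimum is 3/2 at row 1 (u1 leaves); pivot element 2.
Divide row 1 by 2; eliminate column x1 from the other rows.
Row 2 update in column u1: 0 − 0·(1/2) = 0.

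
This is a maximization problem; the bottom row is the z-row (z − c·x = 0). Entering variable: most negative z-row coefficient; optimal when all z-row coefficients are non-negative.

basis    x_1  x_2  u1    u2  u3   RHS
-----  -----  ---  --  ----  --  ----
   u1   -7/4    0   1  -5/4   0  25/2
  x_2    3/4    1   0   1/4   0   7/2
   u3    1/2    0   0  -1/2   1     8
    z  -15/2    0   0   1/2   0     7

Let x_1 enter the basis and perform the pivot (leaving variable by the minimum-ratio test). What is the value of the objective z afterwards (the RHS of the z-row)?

42

Ratio test on column x_1 — row 1: entry -7/4 ≤ 0; row 2: (7/2)/(3/4) = 14/3; row 3: 8/(1/2) = 16. Minimum is 14/3 at row 2 (x_2 leaves); pivot element 3/4.
Pivot on row 2; the z-row RHS becomes 7 − (-15/2)·(14/3) = 42.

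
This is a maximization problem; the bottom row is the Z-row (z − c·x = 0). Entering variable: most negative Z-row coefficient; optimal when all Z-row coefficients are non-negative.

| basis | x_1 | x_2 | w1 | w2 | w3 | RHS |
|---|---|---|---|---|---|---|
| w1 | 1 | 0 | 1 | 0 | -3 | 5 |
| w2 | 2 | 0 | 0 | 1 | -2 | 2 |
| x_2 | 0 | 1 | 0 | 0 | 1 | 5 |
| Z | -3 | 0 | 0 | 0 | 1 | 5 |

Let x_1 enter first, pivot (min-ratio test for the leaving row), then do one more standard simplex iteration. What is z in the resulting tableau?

Ratio test on column x_1 — row 1: 5/1 = 5; row 2: 2/2 = 1; row 3: entry 0 ≤ 0. Minimum is 1 at row 2 (w2 leaves); pivot element 2.
Pivot on row 2; the Z-row RHS becomes 5 − (-3)·1 = 8.
Next entering variable (most negative Z-row entry -2): w3.
Ratio test on column w3 — row 1: entry -2 ≤ 0; row 2: entry -1 ≤ 0; row 3: 5/1 = 5. Minimum is 5 at row 3 (x_2 leaves); pivot element 1.
After the second pivot the Z-row RHS is 8 − (-2)·5 = 18.

18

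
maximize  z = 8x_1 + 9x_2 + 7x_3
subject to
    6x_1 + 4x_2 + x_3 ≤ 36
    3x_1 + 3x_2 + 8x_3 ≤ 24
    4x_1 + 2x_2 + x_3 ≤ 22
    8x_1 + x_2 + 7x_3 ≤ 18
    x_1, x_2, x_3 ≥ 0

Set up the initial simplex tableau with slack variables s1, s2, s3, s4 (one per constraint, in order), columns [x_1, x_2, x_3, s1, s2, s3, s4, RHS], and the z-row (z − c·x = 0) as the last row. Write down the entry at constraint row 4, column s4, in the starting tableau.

Slack s4 belongs to constraint 4; its column is the unit vector e_4, so the entry in row 4 is 1.

1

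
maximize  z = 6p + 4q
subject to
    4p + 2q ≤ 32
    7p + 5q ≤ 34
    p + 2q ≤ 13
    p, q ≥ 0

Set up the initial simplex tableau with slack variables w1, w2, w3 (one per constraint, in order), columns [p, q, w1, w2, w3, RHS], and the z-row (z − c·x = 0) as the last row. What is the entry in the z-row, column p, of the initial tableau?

The z-row carries the negated objective coefficients: the p entry is -6.

-6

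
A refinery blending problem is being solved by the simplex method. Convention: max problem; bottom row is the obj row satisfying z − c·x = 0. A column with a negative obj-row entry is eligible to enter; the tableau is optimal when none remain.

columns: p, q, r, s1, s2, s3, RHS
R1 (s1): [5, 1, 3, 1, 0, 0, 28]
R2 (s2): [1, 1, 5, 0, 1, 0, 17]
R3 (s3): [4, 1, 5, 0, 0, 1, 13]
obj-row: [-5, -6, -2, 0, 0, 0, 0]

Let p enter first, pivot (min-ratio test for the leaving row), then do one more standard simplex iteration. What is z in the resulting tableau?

78

Ratio test on column p — row 1: 28/5 = 28/5; row 2: 17/1 = 17; row 3: 13/4 = 13/4. Minimum is 13/4 at row 3 (s3 leaves); pivot element 4.
Pivot on row 3; the obj-row RHS becomes 0 − (-5)·(13/4) = 65/4.
Next entering variable (most negative obj-row entry -19/4): q.
Ratio test on column q — row 1: entry -1/4 ≤ 0; row 2: (55/4)/(3/4) = 55/3; row 3: (13/4)/(1/4) = 13. Minimum is 13 at row 3 (p leaves); pivot element 1/4.
After the second pivot the obj-row RHS is 65/4 − (-19/4)·13 = 78.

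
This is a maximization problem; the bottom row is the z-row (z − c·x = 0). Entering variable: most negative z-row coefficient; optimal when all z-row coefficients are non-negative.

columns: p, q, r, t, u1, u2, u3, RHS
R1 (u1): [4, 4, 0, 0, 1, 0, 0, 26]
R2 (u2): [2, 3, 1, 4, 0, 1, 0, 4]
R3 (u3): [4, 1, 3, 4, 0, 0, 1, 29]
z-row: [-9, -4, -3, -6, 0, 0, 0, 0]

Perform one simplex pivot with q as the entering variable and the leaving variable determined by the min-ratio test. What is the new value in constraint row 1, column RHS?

Ratio test on column q — row 1: 26/4 = 13/2; row 2: 4/3 = 4/3; row 3: 29/1 = 29. Minimum is 4/3 at row 2 (u2 leaves); pivot element 3.
Divide row 2 by 3; eliminate column q from the other rows.
Row 1 update in column RHS: 26 − 4·(4/3) = 62/3.

62/3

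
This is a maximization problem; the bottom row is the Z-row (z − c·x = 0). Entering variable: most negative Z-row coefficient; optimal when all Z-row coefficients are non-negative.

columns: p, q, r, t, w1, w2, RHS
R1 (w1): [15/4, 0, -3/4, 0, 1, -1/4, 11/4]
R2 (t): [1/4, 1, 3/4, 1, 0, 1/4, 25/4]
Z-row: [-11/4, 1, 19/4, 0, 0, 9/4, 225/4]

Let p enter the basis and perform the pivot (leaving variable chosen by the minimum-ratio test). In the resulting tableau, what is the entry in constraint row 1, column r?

Ratio test on column p — row 1: (11/4)/(15/4) = 11/15; row 2: (25/4)/(1/4) = 25. Minimum is 11/15 at row 1 (w1 leaves); pivot element 15/4.
Divide row 1 by 15/4; eliminate column p from the other rows.
In the new row 1, the r entry is the old entry divided by the pivot: (-3/4)/(15/4) = -1/5.

-1/5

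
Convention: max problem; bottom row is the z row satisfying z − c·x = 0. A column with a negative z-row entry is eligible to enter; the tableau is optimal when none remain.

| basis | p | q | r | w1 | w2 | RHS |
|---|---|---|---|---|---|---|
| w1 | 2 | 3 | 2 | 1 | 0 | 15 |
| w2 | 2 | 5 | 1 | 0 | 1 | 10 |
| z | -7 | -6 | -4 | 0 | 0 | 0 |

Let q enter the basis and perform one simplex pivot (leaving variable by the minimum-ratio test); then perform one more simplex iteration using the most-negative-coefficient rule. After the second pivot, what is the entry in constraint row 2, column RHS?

5

Ratio test on column q — row 1: 15/3 = 5; row 2: 10/5 = 2. Minimum is 2 at row 2 (w2 leaves); pivot element 5.
Divide row 2 by 5; eliminate column q from the other rows.
Second iteration: most negative z-row entry is -23/5 in column p, so p enters.
Ratio test on column p — row 1: 9/(4/5) = 45/4; row 2: 2/(2/5) = 5. Minimum is 5 at row 2 (q leaves); pivot element 2/5.
Divide row 2 by 2/5; eliminate column p from the other rows.
After both pivots, the entry at constraint row 2, column RHS is 5.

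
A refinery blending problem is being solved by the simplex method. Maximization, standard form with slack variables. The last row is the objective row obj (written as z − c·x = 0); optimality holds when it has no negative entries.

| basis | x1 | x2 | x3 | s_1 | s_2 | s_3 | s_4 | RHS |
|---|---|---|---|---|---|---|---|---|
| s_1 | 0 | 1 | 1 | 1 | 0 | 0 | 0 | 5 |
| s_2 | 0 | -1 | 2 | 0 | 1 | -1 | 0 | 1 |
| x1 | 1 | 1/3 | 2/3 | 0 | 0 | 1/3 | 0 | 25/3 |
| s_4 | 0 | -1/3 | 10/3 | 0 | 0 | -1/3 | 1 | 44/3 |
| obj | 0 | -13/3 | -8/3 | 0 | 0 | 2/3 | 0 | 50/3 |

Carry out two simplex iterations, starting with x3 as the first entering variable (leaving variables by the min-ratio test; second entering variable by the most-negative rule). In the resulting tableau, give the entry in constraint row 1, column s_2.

Ratio test on column x3 — row 1: 5/1 = 5; row 2: 1/2 = 1/2; row 3: (25/3)/(2/3) = 25/2; row 4: (44/3)/(10/3) = 22/5. Minimum is 1/2 at row 2 (s_2 leaves); pivot element 2.
Divide row 2 by 2; eliminate column x3 from the other rows.
Second iteration: most negative obj-row entry is -17/3 in column x2, so x2 enters.
Ratio test on column x2 — row 1: (9/2)/(3/2) = 3; row 2: entry -1/2 ≤ 0; row 3: 8/(2/3) = 12; row 4: 13/(4/3) = 39/4. Minimum is 3 at row 1 (s_1 leaves); pivot element 3/2.
Divide row 1 by 3/2; eliminate column x2 from the other rows.
After both pivots, the entry at constraint row 1, column s_2 is -1/3.

-1/3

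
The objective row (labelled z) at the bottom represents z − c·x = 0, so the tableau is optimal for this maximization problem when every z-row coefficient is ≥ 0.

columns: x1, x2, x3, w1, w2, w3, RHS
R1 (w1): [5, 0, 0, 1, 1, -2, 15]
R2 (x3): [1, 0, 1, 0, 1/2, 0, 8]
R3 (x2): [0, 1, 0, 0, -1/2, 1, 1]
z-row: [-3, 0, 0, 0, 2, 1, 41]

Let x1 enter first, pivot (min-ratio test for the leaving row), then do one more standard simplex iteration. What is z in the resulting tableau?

Ratio test on column x1 — row 1: 15/5 = 3; row 2: 8/1 = 8; row 3: entry 0 ≤ 0. Minimum is 3 at row 1 (w1 leaves); pivot element 5.
Pivot on row 1; the z-row RHS becomes 41 − (-3)·3 = 50.
Next entering variable (most negative z-row entry -1/5): w3.
Ratio test on column w3 — row 1: entry -2/5 ≤ 0; row 2: 5/(2/5) = 25/2; row 3: 1/1 = 1. Minimum is 1 at row 3 (x2 leaves); pivot element 1.
After the second pivot the z-row RHS is 50 − (-1/5)·1 = 251/5.

251/5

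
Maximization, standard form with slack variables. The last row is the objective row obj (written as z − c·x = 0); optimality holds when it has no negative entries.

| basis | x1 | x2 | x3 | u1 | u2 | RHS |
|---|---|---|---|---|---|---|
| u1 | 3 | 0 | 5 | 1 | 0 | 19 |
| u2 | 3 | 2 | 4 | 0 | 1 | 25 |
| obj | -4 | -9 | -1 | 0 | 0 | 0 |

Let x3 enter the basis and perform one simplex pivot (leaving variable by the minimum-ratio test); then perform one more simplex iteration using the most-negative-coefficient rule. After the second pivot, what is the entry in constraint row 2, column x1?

3/10

Ratio test on column x3 — row 1: 19/5 = 19/5; row 2: 25/4 = 25/4. Minimum is 19/5 at row 1 (u1 leaves); pivot element 5.
Divide row 1 by 5; eliminate column x3 from the other rows.
Second iteration: most negative obj-row entry is -9 in column x2, so x2 enters.
Ratio test on column x2 — row 1: entry 0 ≤ 0; row 2: (49/5)/2 = 49/10. Minimum is 49/10 at row 2 (u2 leaves); pivot element 2.
Divide row 2 by 2; eliminate column x2 from the other rows.
After both pivots, the entry at constraint row 2, column x1 is 3/10.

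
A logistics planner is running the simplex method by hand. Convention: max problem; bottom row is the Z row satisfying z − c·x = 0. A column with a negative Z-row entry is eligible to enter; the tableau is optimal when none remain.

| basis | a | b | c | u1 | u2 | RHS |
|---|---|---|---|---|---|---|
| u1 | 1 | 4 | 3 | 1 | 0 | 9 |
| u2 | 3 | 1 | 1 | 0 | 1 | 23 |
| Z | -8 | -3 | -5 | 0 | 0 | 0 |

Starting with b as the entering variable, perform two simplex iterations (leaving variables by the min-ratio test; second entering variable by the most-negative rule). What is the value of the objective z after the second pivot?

Ratio test on column b — row 1: 9/4 = 9/4; row 2: 23/1 = 23. Minimum is 9/4 at row 1 (u1 leaves); pivot element 4.
Pivot on row 1; the Z-row RHS becomes 0 − (-3)·(9/4) = 27/4.
Next entering variable (most negative Z-row entry -29/4): a.
Ratio test on column a — row 1: (9/4)/(1/4) = 9; row 2: (83/4)/(11/4) = 83/11. Minimum is 83/11 at row 2 (u2 leaves); pivot element 11/4.
After the second pivot the Z-row RHS is 27/4 − (-29/4)·(83/11) = 676/11.

676/11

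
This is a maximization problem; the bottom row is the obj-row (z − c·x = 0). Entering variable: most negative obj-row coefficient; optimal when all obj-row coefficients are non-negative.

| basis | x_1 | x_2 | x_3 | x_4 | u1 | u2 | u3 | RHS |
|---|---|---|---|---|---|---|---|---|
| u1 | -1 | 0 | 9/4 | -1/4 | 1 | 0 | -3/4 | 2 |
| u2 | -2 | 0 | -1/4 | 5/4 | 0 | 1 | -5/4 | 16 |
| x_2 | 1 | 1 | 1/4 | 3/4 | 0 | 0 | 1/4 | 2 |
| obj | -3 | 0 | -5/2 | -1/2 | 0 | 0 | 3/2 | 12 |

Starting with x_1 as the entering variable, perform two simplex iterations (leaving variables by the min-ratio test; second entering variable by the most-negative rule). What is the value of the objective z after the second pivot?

104/5

Ratio test on column x_1 — row 1: entry -1 ≤ 0; row 2: entry -2 ≤ 0; row 3: 2/1 = 2. Minimum is 2 at row 3 (x_2 leaves); pivot element 1.
Pivot on row 3; the obj-row RHS becomes 12 − (-3)·2 = 18.
Next entering variable (most negative obj-row entry -7/4): x_3.
Ratio test on column x_3 — row 1: 4/(5/2) = 8/5; row 2: 20/(1/4) = 80; row 3: 2/(1/4) = 8. Minimum is 8/5 at row 1 (u1 leaves); pivot element 5/2.
After the second pivot the obj-row RHS is 18 − (-7/4)·(8/5) = 104/5.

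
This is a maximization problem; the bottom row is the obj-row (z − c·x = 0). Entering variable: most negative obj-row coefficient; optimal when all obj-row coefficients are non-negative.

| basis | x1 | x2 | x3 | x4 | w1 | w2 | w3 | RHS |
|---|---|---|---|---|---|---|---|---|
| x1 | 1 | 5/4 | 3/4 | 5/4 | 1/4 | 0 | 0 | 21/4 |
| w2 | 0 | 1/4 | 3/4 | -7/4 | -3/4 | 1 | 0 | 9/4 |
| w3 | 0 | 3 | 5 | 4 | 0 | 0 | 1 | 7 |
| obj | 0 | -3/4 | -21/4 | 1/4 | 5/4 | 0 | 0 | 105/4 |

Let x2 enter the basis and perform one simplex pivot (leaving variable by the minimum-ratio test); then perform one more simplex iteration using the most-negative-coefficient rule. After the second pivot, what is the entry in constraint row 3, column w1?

Ratio test on column x2 — row 1: (21/4)/(5/4) = 21/5; row 2: (9/4)/(1/4) = 9; row 3: 7/3 = 7/3. Minimum is 7/3 at row 3 (w3 leaves); pivot element 3.
Divide row 3 by 3; eliminate column x2 from the other rows.
Second iteration: most negative obj-row entry is -4 in column x3, so x3 enters.
Ratio test on column x3 — row 1: entry -4/3 ≤ 0; row 2: (5/3)/(1/3) = 5; row 3: (7/3)/(5/3) = 7/5. Minimum is 7/5 at row 3 (x2 leaves); pivot element 5/3.
Divide row 3 by 5/3; eliminate column x3 from the other rows.
After both pivots, the entry at constraint row 3, column w1 is 0.

0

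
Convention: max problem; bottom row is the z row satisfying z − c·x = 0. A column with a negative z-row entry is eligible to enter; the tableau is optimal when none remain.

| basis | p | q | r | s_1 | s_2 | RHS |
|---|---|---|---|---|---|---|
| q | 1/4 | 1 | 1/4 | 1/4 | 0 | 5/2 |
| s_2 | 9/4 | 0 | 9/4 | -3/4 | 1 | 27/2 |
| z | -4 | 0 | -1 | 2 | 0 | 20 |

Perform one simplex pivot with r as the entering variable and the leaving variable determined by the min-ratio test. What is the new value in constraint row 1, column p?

0

Ratio test on column r — row 1: (5/2)/(1/4) = 10; row 2: (27/2)/(9/4) = 6. Minimum is 6 at row 2 (s_2 leaves); pivot element 9/4.
Divide row 2 by 9/4; eliminate column r from the other rows.
Row 1 update in column p: 1/4 − (1/4)·1 = 0.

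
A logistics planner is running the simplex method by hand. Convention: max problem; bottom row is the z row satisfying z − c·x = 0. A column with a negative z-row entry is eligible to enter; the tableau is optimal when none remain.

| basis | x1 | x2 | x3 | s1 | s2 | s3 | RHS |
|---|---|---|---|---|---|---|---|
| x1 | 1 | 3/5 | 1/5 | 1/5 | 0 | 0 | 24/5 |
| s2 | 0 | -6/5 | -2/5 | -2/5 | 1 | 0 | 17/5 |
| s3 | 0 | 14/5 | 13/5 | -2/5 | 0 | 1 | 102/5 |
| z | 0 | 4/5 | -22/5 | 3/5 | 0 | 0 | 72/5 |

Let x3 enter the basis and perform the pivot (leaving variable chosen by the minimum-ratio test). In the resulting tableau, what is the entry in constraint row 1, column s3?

-1/13

Ratio test on column x3 — row 1: (24/5)/(1/5) = 24; row 2: entry -2/5 ≤ 0; row 3: (102/5)/(13/5) = 102/13. Minimum is 102/13 at row 3 (s3 leaves); pivot element 13/5.
Divide row 3 by 13/5; eliminate column x3 from the other rows.
Row 1 update in column s3: 0 − (1/5)·(5/13) = -1/13.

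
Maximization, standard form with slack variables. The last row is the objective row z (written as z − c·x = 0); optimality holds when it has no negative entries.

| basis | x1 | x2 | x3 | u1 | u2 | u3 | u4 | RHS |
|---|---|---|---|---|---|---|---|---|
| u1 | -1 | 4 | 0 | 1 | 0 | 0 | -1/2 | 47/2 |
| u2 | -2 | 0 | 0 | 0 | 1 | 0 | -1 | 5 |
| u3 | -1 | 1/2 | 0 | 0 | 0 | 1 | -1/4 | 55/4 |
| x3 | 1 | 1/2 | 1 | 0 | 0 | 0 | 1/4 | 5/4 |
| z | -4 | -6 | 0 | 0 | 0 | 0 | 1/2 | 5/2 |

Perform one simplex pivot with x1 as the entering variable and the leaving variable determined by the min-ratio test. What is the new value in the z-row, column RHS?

Ratio test on column x1 — row 1: entry -1 ≤ 0; row 2: entry -2 ≤ 0; row 3: entry -1 ≤ 0; row 4: (5/4)/1 = 5/4. Minimum is 5/4 at row 4 (x3 leaves); pivot element 1.
Divide row 4 by 1; eliminate column x1 from the other rows.
z-row update in column RHS: 5/2 − (-4)·(5/4) = 15/2.

15/2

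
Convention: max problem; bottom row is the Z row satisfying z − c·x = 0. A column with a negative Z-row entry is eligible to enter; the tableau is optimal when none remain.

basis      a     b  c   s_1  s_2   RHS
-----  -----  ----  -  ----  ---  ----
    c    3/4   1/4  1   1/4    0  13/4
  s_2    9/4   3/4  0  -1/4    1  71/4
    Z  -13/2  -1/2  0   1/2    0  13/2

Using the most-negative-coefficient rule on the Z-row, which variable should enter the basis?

a

Negative Z-row entries: a: -13/2, b: -1/2.
The most negative is -13/2 in column a, so a enters.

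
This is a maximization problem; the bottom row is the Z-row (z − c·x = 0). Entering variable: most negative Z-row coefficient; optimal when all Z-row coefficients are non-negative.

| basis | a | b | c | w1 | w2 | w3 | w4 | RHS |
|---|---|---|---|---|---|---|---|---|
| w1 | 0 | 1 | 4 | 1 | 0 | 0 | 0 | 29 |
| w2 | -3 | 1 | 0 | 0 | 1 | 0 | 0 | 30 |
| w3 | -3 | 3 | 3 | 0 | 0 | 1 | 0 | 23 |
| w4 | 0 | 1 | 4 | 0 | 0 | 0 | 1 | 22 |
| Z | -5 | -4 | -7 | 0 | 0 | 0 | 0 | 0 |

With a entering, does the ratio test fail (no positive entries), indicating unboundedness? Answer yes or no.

Every constraint-row entry in column a is ≤ 0, so increasing a is unbounded.

yes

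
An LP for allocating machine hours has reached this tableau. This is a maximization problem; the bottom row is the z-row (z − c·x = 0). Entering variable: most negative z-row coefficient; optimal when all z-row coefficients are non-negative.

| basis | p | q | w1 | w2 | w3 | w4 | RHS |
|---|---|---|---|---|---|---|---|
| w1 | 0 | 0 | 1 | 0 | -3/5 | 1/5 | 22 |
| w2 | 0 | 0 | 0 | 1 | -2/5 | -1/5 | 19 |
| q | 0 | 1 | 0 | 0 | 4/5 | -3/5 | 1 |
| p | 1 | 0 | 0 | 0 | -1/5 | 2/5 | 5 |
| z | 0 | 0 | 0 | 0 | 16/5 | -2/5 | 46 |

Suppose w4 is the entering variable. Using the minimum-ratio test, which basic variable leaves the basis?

Column w4 entries and ratios — w1: 22/(1/5) = 110; w2: -1/5 ≤ 0, skip; q: -3/5 ≤ 0, skip; p: 5/(2/5) = 25/2.
Smallest ratio is 25/2 in the row of p, so p leaves.

p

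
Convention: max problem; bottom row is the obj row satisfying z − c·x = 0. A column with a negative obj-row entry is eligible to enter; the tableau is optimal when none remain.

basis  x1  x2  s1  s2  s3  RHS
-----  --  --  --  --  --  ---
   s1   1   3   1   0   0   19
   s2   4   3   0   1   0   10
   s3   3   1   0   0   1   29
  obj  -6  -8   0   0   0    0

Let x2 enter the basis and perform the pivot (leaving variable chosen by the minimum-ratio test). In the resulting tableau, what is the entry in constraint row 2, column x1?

4/3

Ratio test on column x2 — row 1: 19/3 = 19/3; row 2: 10/3 = 10/3; row 3: 29/1 = 29. Minimum is 10/3 at row 2 (s2 leaves); pivot element 3.
Divide row 2 by 3; eliminate column x2 from the other rows.
In the new row 2, the x1 entry is the old entry divided by the pivot: 4/3 = 4/3.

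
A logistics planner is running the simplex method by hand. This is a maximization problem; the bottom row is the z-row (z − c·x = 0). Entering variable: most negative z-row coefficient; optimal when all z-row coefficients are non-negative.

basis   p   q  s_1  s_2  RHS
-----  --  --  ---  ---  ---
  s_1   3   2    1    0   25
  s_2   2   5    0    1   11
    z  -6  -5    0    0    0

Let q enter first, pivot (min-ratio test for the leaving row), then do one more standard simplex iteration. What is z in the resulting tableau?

33

Ratio test on column q — row 1: 25/2 = 25/2; row 2: 11/5 = 11/5. Minimum is 11/5 at row 2 (s_2 leaves); pivot element 5.
Pivot on row 2; the z-row RHS becomes 0 − (-5)·(11/5) = 11.
Next entering variable (most negative z-row entry -4): p.
Ratio test on column p — row 1: (103/5)/(11/5) = 103/11; row 2: (11/5)/(2/5) = 11/2. Minimum is 11/2 at row 2 (q leaves); pivot element 2/5.
After the second pivot the z-row RHS is 11 − (-4)·(11/2) = 33.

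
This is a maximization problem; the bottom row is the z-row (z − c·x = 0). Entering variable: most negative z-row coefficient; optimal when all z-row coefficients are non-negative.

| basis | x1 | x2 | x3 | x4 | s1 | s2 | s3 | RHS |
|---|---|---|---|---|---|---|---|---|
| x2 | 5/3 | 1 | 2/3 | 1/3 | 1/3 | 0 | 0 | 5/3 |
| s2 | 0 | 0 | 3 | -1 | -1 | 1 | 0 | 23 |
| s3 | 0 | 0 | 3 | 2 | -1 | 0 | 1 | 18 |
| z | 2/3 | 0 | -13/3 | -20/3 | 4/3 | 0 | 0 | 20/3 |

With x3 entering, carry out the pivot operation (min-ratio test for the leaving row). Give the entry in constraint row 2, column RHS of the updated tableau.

31/2

Ratio test on column x3 — row 1: (5/3)/(2/3) = 5/2; row 2: 23/3 = 23/3; row 3: 18/3 = 6. Minimum is 5/2 at row 1 (x2 leaves); pivot element 2/3.
Divide row 1 by 2/3; eliminate column x3 from the other rows.
Row 2 update in column RHS: 23 − 3·(5/2) = 31/2.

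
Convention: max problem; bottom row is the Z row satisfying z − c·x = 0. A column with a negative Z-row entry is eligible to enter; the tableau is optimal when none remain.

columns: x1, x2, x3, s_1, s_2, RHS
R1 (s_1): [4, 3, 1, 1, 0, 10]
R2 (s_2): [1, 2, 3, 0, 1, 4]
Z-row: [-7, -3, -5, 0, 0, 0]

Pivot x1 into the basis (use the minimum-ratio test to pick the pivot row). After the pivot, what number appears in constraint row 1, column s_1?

1/4

Ratio test on column x1 — row 1: 10/4 = 5/2; row 2: 4/1 = 4. Minimum is 5/2 at row 1 (s_1 leaves); pivot element 4.
Divide row 1 by 4; eliminate column x1 from the other rows.
In the new row 1, the s_1 entry is the old entry divided by the pivot: 1/4 = 1/4.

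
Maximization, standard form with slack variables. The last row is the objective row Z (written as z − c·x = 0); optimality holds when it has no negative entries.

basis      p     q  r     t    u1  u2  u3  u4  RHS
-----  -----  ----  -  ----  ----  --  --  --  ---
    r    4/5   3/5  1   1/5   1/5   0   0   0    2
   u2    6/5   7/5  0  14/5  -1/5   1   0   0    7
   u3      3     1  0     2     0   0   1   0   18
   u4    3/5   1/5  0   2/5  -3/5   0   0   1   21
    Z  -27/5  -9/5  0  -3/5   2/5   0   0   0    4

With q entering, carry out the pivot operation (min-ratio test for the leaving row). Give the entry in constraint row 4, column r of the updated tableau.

Ratio test on column q — row 1: 2/(3/5) = 10/3; row 2: 7/(7/5) = 5; row 3: 18/1 = 18; row 4: 21/(1/5) = 105. Minimum is 10/3 at row 1 (r leaves); pivot element 3/5.
Divide row 1 by 3/5; eliminate column q from the other rows.
Row 4 update in column r: 0 − (1/5)·(5/3) = -1/3.

-1/3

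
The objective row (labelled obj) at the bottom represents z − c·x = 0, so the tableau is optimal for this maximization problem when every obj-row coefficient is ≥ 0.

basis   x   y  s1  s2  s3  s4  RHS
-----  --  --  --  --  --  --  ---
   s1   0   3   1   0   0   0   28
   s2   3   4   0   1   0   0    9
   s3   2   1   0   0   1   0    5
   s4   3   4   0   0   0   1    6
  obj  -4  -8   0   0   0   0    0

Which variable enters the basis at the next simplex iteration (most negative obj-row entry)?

Negative obj-row entries: x: -4, y: -8.
The most negative is -8 in column y, so y enters.

y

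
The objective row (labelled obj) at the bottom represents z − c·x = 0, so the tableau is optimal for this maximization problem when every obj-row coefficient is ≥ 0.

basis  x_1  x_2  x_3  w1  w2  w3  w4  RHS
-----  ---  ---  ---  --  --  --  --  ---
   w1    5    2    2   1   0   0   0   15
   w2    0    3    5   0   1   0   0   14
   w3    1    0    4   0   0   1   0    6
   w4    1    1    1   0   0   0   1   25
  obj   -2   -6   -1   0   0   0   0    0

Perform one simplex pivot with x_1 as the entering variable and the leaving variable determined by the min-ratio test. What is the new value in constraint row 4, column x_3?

Ratio test on column x_1 — row 1: 15/5 = 3; row 2: entry 0 ≤ 0; row 3: 6/1 = 6; row 4: 25/1 = 25. Minimum is 3 at row 1 (w1 leaves); pivot element 5.
Divide row 1 by 5; eliminate column x_1 from the other rows.
Row 4 update in column x_3: 1 − 1·(2/5) = 3/5.

3/5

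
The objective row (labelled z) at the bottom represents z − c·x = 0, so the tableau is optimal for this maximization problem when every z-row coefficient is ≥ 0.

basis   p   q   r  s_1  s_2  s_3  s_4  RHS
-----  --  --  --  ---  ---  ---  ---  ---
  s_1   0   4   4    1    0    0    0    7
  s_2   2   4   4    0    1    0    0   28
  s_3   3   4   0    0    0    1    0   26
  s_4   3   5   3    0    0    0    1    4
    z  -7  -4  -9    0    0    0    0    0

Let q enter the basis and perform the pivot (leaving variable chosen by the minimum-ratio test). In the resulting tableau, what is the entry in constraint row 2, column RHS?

124/5

Ratio test on column q — row 1: 7/4 = 7/4; row 2: 28/4 = 7; row 3: 26/4 = 13/2; row 4: 4/5 = 4/5. Minimum is 4/5 at row 4 (s_4 leaves); pivot element 5.
Divide row 4 by 5; eliminate column q from the other rows.
Row 2 update in column RHS: 28 − 4·(4/5) = 124/5.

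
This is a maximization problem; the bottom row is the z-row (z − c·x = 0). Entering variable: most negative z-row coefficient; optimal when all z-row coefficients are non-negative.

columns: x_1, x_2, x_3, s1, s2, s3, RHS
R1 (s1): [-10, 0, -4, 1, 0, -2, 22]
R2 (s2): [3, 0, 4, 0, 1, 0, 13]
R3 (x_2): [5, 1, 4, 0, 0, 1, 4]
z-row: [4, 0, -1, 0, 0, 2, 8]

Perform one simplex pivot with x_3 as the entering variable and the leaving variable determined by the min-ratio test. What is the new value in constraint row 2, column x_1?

Ratio test on column x_3 — row 1: entry -4 ≤ 0; row 2: 13/4 = 13/4; row 3: 4/4 = 1. Minimum is 1 at row 3 (x_2 leaves); pivot element 4.
Divide row 3 by 4; eliminate column x_3 from the other rows.
Row 2 update in column x_1: 3 − 4·(5/4) = -2.

-2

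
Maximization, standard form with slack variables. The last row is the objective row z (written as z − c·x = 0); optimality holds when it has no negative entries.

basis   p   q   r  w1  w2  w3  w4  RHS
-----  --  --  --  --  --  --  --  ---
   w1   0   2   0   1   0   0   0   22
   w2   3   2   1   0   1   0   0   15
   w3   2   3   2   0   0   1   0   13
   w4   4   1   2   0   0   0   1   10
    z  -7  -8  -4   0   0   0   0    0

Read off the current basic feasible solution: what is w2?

15

w2 is basic (row 2); its value is the RHS of that row, 15.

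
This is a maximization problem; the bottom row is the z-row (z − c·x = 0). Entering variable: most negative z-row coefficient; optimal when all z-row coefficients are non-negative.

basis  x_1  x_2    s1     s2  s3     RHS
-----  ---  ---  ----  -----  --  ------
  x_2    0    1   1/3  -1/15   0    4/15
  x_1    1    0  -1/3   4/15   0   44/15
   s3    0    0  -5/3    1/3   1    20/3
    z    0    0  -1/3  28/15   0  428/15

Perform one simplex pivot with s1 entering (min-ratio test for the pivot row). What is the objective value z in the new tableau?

Ratio test on column s1 — row 1: (4/15)/(1/3) = 4/5; row 2: entry -1/3 ≤ 0; row 3: entry -5/3 ≤ 0. Minimum is 4/5 at row 1 (x_2 leaves); pivot element 1/3.
Pivot on row 1; the z-row RHS becomes 428/15 − (-1/3)·(4/5) = 144/5.

144/5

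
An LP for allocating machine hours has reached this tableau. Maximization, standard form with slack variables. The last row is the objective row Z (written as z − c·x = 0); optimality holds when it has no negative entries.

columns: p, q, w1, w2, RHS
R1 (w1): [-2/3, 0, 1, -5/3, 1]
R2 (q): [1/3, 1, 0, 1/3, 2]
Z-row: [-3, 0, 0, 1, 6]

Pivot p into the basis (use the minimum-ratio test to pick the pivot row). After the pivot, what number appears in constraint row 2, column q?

Ratio test on column p — row 1: entry -2/3 ≤ 0; row 2: 2/(1/3) = 6. Minimum is 6 at row 2 (q leaves); pivot element 1/3.
Divide row 2 by 1/3; eliminate column p from the other rows.
In the new row 2, the q entry is the old entry divided by the pivot: 1/(1/3) = 3.

3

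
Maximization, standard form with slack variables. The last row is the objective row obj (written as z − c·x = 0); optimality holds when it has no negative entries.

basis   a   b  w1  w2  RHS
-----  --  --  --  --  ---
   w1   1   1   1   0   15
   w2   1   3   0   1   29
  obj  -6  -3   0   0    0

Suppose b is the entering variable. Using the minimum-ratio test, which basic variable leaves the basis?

Column b entries and ratios — w1: 15/1 = 15; w2: 29/3 = 29/3.
Smallest ratio is 29/3 in the row of w2, so w2 leaves.

w2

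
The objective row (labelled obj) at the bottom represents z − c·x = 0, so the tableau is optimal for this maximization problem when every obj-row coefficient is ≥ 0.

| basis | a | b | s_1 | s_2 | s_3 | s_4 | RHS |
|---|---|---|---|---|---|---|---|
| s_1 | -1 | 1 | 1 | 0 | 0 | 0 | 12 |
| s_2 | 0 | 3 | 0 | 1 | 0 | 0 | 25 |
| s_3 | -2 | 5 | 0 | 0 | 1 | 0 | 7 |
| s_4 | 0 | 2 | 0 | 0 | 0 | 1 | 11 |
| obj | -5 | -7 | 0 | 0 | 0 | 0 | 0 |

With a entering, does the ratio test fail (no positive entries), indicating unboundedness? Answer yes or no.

Every constraint-row entry in column a is ≤ 0, so increasing a is unbounded.

yes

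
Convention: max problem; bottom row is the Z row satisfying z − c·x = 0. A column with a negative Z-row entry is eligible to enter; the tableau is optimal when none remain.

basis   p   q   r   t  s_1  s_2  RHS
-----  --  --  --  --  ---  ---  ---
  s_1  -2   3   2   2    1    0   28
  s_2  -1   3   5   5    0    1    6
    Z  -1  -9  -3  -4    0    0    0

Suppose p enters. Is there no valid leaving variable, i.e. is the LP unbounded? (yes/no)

Every constraint-row entry in column p is ≤ 0, so increasing p is unbounded.

yes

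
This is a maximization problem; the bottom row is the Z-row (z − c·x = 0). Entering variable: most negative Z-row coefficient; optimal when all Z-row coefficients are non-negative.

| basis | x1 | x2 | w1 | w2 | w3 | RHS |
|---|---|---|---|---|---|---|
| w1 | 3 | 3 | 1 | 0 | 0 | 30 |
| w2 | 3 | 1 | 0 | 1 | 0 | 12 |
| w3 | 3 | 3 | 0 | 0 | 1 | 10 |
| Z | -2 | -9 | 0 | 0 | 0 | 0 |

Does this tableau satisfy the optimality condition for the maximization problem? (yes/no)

no

The Z-row has a negative entry -9 in column x2, so it is not optimal.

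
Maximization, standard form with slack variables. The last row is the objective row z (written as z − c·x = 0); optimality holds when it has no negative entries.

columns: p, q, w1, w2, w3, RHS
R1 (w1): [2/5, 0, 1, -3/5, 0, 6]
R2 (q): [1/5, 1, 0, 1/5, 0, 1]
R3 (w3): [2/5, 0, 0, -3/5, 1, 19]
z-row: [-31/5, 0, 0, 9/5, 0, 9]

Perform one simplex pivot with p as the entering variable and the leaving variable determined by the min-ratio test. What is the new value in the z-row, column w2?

8

Ratio test on column p — row 1: 6/(2/5) = 15; row 2: 1/(1/5) = 5; row 3: 19/(2/5) = 95/2. Minimum is 5 at row 2 (q leaves); pivot element 1/5.
Divide row 2 by 1/5; eliminate column p from the other rows.
z-row update in column w2: 9/5 − (-31/5)·1 = 8.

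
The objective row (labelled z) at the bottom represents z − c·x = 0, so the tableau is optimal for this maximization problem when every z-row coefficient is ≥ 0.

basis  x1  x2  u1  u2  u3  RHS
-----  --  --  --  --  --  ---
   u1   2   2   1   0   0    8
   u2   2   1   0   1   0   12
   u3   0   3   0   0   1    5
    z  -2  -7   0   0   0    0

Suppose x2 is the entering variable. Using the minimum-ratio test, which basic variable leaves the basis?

Column x2 entries and ratios — u1: 8/2 = 4; u2: 12/1 = 12; u3: 5/3 = 5/3.
Smallest ratio is 5/3 in the row of u3, so u3 leaves.

u3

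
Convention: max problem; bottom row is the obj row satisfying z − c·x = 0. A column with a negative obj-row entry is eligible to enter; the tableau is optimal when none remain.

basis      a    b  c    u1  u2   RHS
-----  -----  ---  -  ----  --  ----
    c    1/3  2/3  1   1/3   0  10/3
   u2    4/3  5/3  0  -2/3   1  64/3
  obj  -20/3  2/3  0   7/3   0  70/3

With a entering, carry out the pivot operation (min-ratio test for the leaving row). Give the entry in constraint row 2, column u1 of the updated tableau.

-2

Ratio test on column a — row 1: (10/3)/(1/3) = 10; row 2: (64/3)/(4/3) = 16. Minimum is 10 at row 1 (c leaves); pivot element 1/3.
Divide row 1 by 1/3; eliminate column a from the other rows.
Row 2 update in column u1: -2/3 − (4/3)·1 = -2.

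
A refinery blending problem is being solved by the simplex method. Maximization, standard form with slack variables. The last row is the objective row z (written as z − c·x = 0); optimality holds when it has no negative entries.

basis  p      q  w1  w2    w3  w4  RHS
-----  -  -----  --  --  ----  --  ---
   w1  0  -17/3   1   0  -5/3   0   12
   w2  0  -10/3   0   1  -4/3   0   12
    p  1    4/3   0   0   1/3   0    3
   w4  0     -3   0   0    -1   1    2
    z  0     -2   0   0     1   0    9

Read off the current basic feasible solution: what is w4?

w4 is basic (row 4); its value is the RHS of that row, 2.

2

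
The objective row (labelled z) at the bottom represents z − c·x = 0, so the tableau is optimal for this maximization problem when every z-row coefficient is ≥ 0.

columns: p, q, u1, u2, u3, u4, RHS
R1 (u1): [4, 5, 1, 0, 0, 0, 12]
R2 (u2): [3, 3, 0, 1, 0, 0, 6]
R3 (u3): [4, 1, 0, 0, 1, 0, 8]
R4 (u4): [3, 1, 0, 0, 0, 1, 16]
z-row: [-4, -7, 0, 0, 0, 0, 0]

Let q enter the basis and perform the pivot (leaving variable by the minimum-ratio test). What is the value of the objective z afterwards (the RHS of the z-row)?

14

Ratio test on column q — row 1: 12/5 = 12/5; row 2: 6/3 = 2; row 3: 8/1 = 8; row 4: 16/1 = 16. Minimum is 2 at row 2 (u2 leaves); pivot element 3.
Pivot on row 2; the z-row RHS becomes 0 − (-7)·2 = 14.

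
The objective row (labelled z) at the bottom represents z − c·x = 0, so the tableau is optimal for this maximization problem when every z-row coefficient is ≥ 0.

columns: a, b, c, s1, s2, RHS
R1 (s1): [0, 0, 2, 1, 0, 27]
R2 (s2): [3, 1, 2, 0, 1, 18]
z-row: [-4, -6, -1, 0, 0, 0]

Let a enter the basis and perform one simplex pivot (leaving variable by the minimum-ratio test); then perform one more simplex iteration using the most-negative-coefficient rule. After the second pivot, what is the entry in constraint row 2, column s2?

1

Ratio test on column a — row 1: entry 0 ≤ 0; row 2: 18/3 = 6. Minimum is 6 at row 2 (s2 leaves); pivot element 3.
Divide row 2 by 3; eliminate column a from the other rows.
Second iteration: most negative z-row entry is -14/3 in column b, so b enters.
Ratio test on column b — row 1: entry 0 ≤ 0; row 2: 6/(1/3) = 18. Minimum is 18 at row 2 (a leaves); pivot element 1/3.
Divide row 2 by 1/3; eliminate column b from the other rows.
After both pivots, the entry at constraint row 2, column s2 is 1.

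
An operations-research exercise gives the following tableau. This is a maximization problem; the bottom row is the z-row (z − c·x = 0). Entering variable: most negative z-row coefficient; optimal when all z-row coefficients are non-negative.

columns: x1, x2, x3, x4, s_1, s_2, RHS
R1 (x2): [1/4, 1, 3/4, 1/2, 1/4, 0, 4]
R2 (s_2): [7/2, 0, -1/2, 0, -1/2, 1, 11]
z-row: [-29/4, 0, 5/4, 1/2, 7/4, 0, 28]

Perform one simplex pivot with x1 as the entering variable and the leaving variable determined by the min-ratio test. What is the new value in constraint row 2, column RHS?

Ratio test on column x1 — row 1: 4/(1/4) = 16; row 2: 11/(7/2) = 22/7. Minimum is 22/7 at row 2 (s_2 leaves); pivot element 7/2.
Divide row 2 by 7/2; eliminate column x1 from the other rows.
In the new row 2, the RHS entry is the old entry divided by the pivot: 11/(7/2) = 22/7.

22/7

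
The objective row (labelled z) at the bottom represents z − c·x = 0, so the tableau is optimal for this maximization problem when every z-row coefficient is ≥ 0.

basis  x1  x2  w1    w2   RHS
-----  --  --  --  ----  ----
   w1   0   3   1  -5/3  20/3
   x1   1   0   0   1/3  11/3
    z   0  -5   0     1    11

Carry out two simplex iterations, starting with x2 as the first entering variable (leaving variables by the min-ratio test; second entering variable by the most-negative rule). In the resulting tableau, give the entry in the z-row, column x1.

Ratio test on column x2 — row 1: (20/3)/3 = 20/9; row 2: entry 0 ≤ 0. Minimum is 20/9 at row 1 (w1 leaves); pivot element 3.
Divide row 1 by 3; eliminate column x2 from the other rows.
Second iteration: most negative z-row entry is -16/9 in column w2, so w2 enters.
Ratio test on column w2 — row 1: entry -5/9 ≤ 0; row 2: (11/3)/(1/3) = 11. Minimum is 11 at row 2 (x1 leaves); pivot element 1/3.
Divide row 2 by 1/3; eliminate column w2 from the other rows.
After both pivots, the entry at the z-row, column x1 is 16/3.

16/3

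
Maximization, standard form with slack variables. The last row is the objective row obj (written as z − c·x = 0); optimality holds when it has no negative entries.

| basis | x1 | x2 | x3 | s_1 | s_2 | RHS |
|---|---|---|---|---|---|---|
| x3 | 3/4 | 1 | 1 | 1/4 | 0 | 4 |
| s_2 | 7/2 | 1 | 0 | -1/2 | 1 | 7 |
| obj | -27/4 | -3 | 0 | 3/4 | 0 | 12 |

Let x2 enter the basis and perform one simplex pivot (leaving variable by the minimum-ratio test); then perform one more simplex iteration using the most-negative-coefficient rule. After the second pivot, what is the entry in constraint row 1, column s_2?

-3/11

Ratio test on column x2 — row 1: 4/1 = 4; row 2: 7/1 = 7. Minimum is 4 at row 1 (x3 leaves); pivot element 1.
Divide row 1 by 1; eliminate column x2 from the other rows.
Second iteration: most negative obj-row entry is -9/2 in column x1, so x1 enters.
Ratio test on column x1 — row 1: 4/(3/4) = 16/3; row 2: 3/(11/4) = 12/11. Minimum is 12/11 at row 2 (s_2 leaves); pivot element 11/4.
Divide row 2 by 11/4; eliminate column x1 from the other rows.
After both pivots, the entry at constraint row 1, column s_2 is -3/11.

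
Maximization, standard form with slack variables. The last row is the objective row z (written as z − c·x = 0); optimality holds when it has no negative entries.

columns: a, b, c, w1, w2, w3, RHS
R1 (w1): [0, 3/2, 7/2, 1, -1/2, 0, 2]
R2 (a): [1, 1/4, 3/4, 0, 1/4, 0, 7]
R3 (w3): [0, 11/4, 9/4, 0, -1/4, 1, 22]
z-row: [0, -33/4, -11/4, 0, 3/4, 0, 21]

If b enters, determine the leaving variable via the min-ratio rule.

Column b entries and ratios — w1: 2/(3/2) = 4/3; a: 7/(1/4) = 28; w3: 22/(11/4) = 8.
Smallest ratio is 4/3 in the row of w1, so w1 leaves.

w1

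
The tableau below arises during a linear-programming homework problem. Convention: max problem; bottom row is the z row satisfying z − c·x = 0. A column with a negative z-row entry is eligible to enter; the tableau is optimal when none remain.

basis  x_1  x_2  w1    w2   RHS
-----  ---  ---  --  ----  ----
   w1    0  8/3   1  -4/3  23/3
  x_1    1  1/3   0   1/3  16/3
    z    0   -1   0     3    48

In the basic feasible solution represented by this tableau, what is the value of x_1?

x_1 is basic (row 2); its value is the RHS of that row, 16/3.

16/3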